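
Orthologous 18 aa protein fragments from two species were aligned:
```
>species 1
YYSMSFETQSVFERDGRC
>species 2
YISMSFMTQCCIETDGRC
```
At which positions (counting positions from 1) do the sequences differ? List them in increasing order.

Scanning 1-based: 2: Y/I; 7: E/M; 10: S/C; 11: V/C; 12: F/I; 14: R/T.

2, 7, 10, 11, 12, 14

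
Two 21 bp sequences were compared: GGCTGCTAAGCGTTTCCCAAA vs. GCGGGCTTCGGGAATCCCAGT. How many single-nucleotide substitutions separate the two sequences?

10

The sequences differ at bases 2, 3, 4, 8, 9, 11, 13, 14, 20, 21 (1-based) — 10 in total.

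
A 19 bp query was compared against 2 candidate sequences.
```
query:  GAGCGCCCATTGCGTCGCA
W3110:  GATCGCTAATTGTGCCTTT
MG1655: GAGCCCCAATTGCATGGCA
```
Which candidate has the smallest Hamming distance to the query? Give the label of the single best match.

Hamming distances to query — W3110: 8; MG1655: 4.
Smallest is MG1655 with 4 mismatches.

MG1655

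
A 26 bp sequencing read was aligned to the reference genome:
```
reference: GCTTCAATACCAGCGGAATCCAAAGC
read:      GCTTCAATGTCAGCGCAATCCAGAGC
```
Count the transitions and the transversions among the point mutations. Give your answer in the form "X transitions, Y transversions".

3 transitions, 1 transversion

Mismatches (1-based):
site 9: A→G (purine→purine, transition)
site 10: C→T (pyrimidine→pyrimidine, transition)
site 16: G→C (purine→pyrimidine, transversion)
site 23: A→G (purine→purine, transition)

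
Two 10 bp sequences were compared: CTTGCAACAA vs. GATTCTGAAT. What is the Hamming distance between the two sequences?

Comparing position by position, 7 sites differ: 1 (C/G), 2 (T/A), 4 (G/T), 6 (A/T), 7 (A/G), 8 (C/A), 10 (A/T).

7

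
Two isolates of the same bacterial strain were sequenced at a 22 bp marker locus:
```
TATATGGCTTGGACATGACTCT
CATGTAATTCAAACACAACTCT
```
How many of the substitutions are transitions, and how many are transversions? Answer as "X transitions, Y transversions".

Mismatches (1-based):
position 1: T→C (pyrimidine→pyrimidine, transition)
position 4: A→G (purine→purine, transition)
position 6: G→A (purine→purine, transition)
position 7: G→A (purine→purine, transition)
position 8: C→T (pyrimidine→pyrimidine, transition)
position 10: T→C (pyrimidine→pyrimidine, transition)
position 11: G→A (purine→purine, transition)
position 12: G→A (purine→purine, transition)
position 16: T→C (pyrimidine→pyrimidine, transition)
position 17: G→A (purine→purine, transition)

10 transitions, 0 transversions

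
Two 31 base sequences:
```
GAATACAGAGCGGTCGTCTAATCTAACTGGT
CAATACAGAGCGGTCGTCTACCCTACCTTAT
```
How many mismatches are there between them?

6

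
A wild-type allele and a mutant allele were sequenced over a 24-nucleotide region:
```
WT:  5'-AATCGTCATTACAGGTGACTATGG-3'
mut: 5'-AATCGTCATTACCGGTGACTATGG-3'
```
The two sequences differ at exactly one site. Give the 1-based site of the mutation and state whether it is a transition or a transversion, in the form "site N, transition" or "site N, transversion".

site 13, transversion

The sequences differ only at site 13: A→C (purine→pyrimidine), a transversion.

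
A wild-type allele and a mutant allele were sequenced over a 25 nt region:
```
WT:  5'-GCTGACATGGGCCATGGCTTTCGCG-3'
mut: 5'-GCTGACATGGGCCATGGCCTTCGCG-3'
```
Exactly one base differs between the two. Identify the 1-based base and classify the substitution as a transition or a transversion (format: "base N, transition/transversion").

The sequences differ only at base 19: T→C (pyrimidine→pyrimidine), a transition.

base 19, transition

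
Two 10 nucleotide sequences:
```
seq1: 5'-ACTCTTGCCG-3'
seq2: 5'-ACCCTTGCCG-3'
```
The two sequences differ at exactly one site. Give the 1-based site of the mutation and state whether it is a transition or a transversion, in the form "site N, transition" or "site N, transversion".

Site 3 changes T→C. T is a pyrimidine and C is a pyrimidine, so this is a transition.

site 3, transition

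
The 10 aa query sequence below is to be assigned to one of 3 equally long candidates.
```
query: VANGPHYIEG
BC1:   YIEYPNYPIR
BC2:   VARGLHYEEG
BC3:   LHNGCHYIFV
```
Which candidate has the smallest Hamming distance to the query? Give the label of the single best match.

BC2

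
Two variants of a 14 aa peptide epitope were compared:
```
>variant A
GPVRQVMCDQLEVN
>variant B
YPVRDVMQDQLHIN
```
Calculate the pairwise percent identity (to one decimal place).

64.3%

Mismatches at positions 1, 5, 8, 12, 13 (1-based): 5 of 14.
Identical positions: 9/14 = 64.29% → 64.3%.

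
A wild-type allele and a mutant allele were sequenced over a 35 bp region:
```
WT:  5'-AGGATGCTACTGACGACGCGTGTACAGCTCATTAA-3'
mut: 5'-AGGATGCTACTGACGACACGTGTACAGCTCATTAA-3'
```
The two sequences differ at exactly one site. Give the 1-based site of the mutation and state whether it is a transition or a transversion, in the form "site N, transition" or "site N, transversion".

site 18, transition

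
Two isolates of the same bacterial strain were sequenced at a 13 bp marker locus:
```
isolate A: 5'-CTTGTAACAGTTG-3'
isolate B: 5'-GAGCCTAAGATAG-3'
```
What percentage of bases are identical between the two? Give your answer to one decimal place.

23.1%

10 positions differ (1, 2, 3, 4, 5, 6, 8, 9, 10, 12), so 3 of 13 match: 3/13 = 23.08%.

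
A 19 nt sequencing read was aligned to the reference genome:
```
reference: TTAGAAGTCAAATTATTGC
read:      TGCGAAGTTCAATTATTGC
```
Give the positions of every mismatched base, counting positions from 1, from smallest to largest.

2, 3, 9, 10

Differences at position 2 (T→G), position 3 (A→C), position 9 (C→T), position 10 (A→C).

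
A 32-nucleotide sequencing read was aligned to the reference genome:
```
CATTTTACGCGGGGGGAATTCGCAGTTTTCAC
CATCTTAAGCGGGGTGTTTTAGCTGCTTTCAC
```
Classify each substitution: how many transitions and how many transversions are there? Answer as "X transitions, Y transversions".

2 transitions, 6 transversions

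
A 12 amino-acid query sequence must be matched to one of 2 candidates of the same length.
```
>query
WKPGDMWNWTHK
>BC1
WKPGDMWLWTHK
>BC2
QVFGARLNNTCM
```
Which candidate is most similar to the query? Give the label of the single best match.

BC1

BC1 differs at 1 position; BC2 differs at 9 positions. The closest is BC1.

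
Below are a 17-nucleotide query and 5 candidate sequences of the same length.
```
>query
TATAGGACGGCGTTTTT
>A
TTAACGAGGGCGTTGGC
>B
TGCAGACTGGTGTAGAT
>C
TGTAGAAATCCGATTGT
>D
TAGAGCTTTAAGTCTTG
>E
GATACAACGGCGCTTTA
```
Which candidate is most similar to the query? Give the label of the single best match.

E

A differs at 7 positions; B differs at 9 positions; C differs at 7 positions; D differs at 9 positions; E differs at 5 positions. The closest is E.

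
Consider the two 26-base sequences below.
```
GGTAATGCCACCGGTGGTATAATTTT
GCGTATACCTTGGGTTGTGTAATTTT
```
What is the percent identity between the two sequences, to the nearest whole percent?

Mismatches at positions 2, 3, 4, 7, 10, 11, 12, 16, 19 (1-based): 9 of 26.
Identical positions: 17/26 = 65.38% → 65%.

65%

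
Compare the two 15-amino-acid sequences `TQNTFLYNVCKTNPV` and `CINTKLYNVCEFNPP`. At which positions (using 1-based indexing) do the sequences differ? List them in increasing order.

Scanning 1-based: 1: T/C; 2: Q/I; 5: F/K; 11: K/E; 12: T/F; 15: V/P.

1, 2, 5, 11, 12, 15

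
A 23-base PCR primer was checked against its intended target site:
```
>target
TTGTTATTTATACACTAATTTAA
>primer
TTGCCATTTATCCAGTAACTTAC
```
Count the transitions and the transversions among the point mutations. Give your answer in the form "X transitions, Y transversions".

3 transitions, 3 transversions

Mismatches (1-based):
base 4: T→C (pyrimidine→pyrimidine, transition)
base 5: T→C (pyrimidine→pyrimidine, transition)
base 12: A→C (purine→pyrimidine, transversion)
base 15: C→G (pyrimidine→purine, transversion)
base 19: T→C (pyrimidine→pyrimidine, transition)
base 23: A→C (purine→pyrimidine, transversion)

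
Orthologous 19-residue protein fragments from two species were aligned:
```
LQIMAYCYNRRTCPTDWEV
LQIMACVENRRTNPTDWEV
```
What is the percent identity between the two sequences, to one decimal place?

4 positions differ (6, 7, 8, 13), so 15 of 19 match: 15/19 = 78.95%.

78.9%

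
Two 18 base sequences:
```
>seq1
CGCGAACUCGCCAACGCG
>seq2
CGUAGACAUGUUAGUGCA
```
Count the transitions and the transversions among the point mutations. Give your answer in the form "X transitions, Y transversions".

Mismatches (1-based):
position 3: C→U (pyrimidine→pyrimidine, transition)
position 4: G→A (purine→purine, transition)
position 5: A→G (purine→purine, transition)
position 8: U→A (pyrimidine→purine, transversion)
position 9: C→U (pyrimidine→pyrimidine, transition)
position 11: C→U (pyrimidine→pyrimidine, transition)
position 12: C→U (pyrimidine→pyrimidine, transition)
position 14: A→G (purine→purine, transition)
position 15: C→U (pyrimidine→pyrimidine, transition)
position 18: G→A (purine→purine, transition)

9 transitions, 1 transversion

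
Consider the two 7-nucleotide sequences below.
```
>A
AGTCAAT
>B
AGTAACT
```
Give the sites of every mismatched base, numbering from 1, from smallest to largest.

Differences at site 4 (C→A), site 6 (A→C).

4, 6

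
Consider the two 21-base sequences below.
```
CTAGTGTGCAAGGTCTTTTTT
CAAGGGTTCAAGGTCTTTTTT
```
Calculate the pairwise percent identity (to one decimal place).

3 positions differ (2, 5, 8), so 18 of 21 match: 18/21 = 85.71%.

85.7%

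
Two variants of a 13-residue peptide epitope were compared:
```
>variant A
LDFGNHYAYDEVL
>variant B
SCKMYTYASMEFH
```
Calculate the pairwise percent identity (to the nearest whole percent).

10 positions differ (1, 2, 3, 4, 5, 6, 9, 10, 12, 13), so 3 of 13 match: 3/13 = 23.08%.

23%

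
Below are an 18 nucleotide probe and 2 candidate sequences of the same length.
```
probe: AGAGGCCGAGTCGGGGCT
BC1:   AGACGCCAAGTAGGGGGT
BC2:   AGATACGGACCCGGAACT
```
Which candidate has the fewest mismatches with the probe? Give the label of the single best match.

BC1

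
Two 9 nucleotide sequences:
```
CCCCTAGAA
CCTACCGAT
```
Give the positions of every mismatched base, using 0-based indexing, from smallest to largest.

2, 3, 4, 5, 8

Differences at position 2 (C→T), position 3 (C→A), position 4 (T→C), position 5 (A→C), position 8 (A→T).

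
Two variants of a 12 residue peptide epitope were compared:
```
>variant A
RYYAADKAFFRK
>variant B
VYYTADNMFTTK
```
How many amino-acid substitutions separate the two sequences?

Mismatches (1-based): position 1: R→V; position 4: A→T; position 7: K→N; position 8: A→M; position 10: F→T; position 11: R→T.

6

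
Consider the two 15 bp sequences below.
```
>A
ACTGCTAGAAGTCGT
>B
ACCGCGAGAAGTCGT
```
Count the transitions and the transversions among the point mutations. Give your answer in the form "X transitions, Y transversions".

Transitions (purine↔purine or pyrimidine↔pyrimidine): 3 T→C.
Transversions (purine↔pyrimidine): 6 T→G.

1 transition, 1 transversion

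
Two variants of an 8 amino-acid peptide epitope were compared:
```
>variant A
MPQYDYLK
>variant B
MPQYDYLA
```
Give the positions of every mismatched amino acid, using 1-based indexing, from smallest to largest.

8

Scanning 1-based: 8: K/A.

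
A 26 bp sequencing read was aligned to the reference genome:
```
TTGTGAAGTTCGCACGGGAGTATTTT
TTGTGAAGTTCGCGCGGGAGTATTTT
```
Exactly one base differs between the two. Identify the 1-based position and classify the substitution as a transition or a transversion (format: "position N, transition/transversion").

position 14, transition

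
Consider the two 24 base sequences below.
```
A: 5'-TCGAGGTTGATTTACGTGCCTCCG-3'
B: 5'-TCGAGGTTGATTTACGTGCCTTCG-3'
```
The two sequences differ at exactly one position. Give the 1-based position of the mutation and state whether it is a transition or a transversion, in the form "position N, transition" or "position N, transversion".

position 22, transition

The sequences differ only at position 22: C→T (pyrimidine→pyrimidine), a transition.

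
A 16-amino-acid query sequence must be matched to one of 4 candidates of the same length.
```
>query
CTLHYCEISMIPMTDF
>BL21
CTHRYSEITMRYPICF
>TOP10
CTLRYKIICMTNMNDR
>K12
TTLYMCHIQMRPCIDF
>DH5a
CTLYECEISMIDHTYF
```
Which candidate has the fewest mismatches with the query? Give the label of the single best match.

DH5a

Hamming distances to query — BL21: 9; TOP10: 8; K12: 8; DH5a: 5.
Smallest is DH5a with 5 mismatches.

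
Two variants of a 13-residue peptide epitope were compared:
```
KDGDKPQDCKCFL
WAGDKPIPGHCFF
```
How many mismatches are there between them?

7

Mismatches (1-based): position 1: K→W; position 2: D→A; position 7: Q→I; position 8: D→P; position 9: C→G; position 10: K→H; position 13: L→F.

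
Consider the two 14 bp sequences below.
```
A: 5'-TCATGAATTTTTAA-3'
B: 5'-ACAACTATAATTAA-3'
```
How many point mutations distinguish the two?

6

The sequences differ at sites 1, 4, 5, 6, 9, 10 (1-based) — 6 in total.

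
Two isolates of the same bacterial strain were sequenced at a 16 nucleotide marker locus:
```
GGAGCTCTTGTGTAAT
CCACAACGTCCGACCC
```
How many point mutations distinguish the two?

12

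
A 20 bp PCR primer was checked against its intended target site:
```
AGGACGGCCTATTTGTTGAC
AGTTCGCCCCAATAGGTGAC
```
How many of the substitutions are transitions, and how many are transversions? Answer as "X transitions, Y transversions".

Mismatches (1-based):
base 3: G→T (purine→pyrimidine, transversion)
base 4: A→T (purine→pyrimidine, transversion)
base 7: G→C (purine→pyrimidine, transversion)
base 10: T→C (pyrimidine→pyrimidine, transition)
base 12: T→A (pyrimidine→purine, transversion)
base 14: T→A (pyrimidine→purine, transversion)
base 16: T→G (pyrimidine→purine, transversion)

1 transition, 6 transversions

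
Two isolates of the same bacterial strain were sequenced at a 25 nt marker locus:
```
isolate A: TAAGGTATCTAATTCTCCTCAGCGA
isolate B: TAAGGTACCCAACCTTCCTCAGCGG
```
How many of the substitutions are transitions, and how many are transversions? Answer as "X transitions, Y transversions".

6 transitions, 0 transversions

Mismatches (1-based):
site 8: T→C (pyrimidine→pyrimidine, transition)
site 10: T→C (pyrimidine→pyrimidine, transition)
site 13: T→C (pyrimidine→pyrimidine, transition)
site 14: T→C (pyrimidine→pyrimidine, transition)
site 15: C→T (pyrimidine→pyrimidine, transition)
site 25: A→G (purine→purine, transition)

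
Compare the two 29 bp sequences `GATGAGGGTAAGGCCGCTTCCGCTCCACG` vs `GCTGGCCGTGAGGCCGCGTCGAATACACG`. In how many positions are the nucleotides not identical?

Comparing position by position, 10 positions differ: 2 (A/C), 5 (A/G), 6 (G/C), 7 (G/C), 10 (A/G), 18 (T/G), 21 (C/G), 22 (G/A), 23 (C/A), 25 (C/A).

10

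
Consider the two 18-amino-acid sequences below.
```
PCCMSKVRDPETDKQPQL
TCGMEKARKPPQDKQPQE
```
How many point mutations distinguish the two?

The sequences differ at positions 1, 3, 5, 7, 9, 11, 12, 18 (1-based) — 8 in total.

8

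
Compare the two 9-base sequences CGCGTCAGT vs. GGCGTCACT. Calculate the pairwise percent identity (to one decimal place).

2 positions differ (1, 8), so 7 of 9 match: 7/9 = 77.78%.

77.8%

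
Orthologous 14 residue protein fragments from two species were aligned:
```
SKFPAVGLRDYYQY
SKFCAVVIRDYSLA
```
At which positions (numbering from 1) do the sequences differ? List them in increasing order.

Differences at position 4 (P→C), position 7 (G→V), position 8 (L→I), position 12 (Y→S), position 13 (Q→L), position 14 (Y→A).

4, 7, 8, 12, 13, 14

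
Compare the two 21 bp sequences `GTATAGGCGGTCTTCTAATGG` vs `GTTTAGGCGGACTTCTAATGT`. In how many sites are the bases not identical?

3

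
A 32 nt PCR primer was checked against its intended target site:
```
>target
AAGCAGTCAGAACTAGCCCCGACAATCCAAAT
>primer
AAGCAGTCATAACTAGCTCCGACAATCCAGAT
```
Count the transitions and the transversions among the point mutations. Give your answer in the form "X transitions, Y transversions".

Transitions (purine↔purine or pyrimidine↔pyrimidine): 18 C→T, 30 A→G.
Transversions (purine↔pyrimidine): 10 G→T.

2 transitions, 1 transversion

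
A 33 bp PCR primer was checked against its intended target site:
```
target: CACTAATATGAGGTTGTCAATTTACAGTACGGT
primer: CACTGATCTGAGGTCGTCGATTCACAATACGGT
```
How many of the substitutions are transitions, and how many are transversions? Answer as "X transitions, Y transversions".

5 transitions, 1 transversion

Transitions (purine↔purine or pyrimidine↔pyrimidine): 5 A→G, 15 T→C, 19 A→G, 23 T→C, 27 G→A.
Transversions (purine↔pyrimidine): 8 A→C.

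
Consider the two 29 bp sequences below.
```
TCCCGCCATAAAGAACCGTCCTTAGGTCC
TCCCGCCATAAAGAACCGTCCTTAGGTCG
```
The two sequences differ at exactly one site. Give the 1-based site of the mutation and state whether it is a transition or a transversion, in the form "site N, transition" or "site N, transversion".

site 29, transversion

The sequences differ only at site 29: C→G (pyrimidine→purine), a transversion.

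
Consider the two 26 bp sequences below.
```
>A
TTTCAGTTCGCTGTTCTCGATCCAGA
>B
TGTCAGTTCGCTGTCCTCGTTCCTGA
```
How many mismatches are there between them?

Mismatches (1-based): position 2: T→G; position 15: T→C; position 20: A→T; position 24: A→T.

4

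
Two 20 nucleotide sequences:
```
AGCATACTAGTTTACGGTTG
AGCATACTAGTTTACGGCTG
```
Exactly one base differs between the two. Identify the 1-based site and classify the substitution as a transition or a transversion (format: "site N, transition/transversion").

The sequences differ only at site 18: T→C (pyrimidine→pyrimidine), a transition.

site 18, transition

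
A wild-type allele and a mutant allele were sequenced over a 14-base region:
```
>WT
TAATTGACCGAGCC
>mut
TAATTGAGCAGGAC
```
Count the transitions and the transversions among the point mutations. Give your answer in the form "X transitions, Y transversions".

2 transitions, 2 transversions

Transitions (purine↔purine or pyrimidine↔pyrimidine): 10 G→A, 11 A→G.
Transversions (purine↔pyrimidine): 8 C→G, 13 C→A.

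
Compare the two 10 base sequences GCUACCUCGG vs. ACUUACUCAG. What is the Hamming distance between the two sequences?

4

Comparing position by position, 4 bases differ: 1 (G/A), 4 (A/U), 5 (C/A), 9 (G/A).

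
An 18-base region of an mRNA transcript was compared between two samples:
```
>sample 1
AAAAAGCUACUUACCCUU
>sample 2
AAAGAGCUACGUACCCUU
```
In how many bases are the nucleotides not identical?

Mismatches (1-based): base 4: A→G; base 11: U→G.

2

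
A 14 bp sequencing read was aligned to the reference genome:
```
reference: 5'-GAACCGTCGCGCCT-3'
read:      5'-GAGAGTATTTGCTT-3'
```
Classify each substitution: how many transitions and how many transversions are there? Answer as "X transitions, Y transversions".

4 transitions, 5 transversions

Mismatches (1-based):
base 3: A→G (purine→purine, transition)
base 4: C→A (pyrimidine→purine, transversion)
base 5: C→G (pyrimidine→purine, transversion)
base 6: G→T (purine→pyrimidine, transversion)
base 7: T→A (pyrimidine→purine, transversion)
base 8: C→T (pyrimidine→pyrimidine, transition)
base 9: G→T (purine→pyrimidine, transversion)
base 10: C→T (pyrimidine→pyrimidine, transition)
base 13: C→T (pyrimidine→pyrimidine, transition)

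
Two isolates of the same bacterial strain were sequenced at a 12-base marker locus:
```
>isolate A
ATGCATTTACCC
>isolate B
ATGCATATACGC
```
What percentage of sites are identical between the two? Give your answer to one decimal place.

83.3%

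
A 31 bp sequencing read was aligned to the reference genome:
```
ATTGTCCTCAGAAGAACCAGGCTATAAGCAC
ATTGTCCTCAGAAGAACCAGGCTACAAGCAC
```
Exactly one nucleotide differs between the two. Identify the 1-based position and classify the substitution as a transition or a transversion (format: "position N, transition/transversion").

position 25, transition

The sequences differ only at position 25: T→C (pyrimidine→pyrimidine), a transition.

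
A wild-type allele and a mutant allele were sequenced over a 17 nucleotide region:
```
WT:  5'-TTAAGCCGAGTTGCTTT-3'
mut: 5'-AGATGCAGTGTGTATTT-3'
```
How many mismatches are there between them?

Comparing position by position, 8 positions differ: 1 (T/A), 2 (T/G), 4 (A/T), 7 (C/A), 9 (A/T), 12 (T/G), 13 (G/T), 14 (C/A).

8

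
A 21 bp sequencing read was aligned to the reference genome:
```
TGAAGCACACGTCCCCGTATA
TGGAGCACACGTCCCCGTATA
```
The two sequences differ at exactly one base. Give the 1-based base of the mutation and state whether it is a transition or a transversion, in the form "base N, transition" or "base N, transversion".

base 3, transition

Base 3 changes A→G. A is a purine and G is a purine, so this is a transition.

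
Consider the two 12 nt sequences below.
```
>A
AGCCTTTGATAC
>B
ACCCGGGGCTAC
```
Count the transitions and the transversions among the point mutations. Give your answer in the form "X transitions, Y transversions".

Mismatches (1-based):
site 2: G→C (purine→pyrimidine, transversion)
site 5: T→G (pyrimidine→purine, transversion)
site 6: T→G (pyrimidine→purine, transversion)
site 7: T→G (pyrimidine→purine, transversion)
site 9: A→C (purine→pyrimidine, transversion)

0 transitions, 5 transversions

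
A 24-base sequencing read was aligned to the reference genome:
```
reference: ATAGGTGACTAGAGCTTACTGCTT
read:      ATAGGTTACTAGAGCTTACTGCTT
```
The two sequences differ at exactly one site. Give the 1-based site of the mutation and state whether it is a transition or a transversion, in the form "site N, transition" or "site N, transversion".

site 7, transversion

The sequences differ only at site 7: G→T (purine→pyrimidine), a transversion.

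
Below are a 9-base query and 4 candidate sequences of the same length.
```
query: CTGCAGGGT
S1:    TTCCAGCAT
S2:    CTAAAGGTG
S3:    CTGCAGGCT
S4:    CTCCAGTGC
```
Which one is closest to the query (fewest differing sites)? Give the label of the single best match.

S3

Hamming distances to query — S1: 4; S2: 4; S3: 1; S4: 3.
Smallest is S3 with 1 mismatch.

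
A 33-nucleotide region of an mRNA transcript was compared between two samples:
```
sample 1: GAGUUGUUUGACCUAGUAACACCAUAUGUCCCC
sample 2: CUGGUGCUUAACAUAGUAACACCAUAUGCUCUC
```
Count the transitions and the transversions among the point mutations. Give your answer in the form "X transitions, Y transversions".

5 transitions, 4 transversions

Mismatches (1-based):
position 1: G→C (purine→pyrimidine, transversion)
position 2: A→U (purine→pyrimidine, transversion)
position 4: U→G (pyrimidine→purine, transversion)
position 7: U→C (pyrimidine→pyrimidine, transition)
position 10: G→A (purine→purine, transition)
position 13: C→A (pyrimidine→purine, transversion)
position 29: U→C (pyrimidine→pyrimidine, transition)
position 30: C→U (pyrimidine→pyrimidine, transition)
position 32: C→U (pyrimidine→pyrimidine, transition)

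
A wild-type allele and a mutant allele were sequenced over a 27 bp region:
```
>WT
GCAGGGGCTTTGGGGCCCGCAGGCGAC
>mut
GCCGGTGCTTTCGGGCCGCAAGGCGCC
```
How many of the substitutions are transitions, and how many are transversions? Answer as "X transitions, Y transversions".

Transitions (purine↔purine or pyrimidine↔pyrimidine): none.
Transversions (purine↔pyrimidine): 3 A→C, 6 G→T, 12 G→C, 18 C→G, 19 G→C, 20 C→A, 26 A→C.

0 transitions, 7 transversions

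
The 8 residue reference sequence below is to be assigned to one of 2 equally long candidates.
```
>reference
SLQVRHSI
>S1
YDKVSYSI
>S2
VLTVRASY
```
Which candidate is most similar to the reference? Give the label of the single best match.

S1 differs at 5 residues; S2 differs at 4 residues. The closest is S2.

S2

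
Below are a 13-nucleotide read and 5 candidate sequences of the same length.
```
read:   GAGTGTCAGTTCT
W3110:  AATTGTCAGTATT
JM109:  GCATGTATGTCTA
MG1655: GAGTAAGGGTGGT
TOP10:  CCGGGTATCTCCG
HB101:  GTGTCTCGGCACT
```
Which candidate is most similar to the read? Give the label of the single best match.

Hamming distances to read — W3110: 4; JM109: 7; MG1655: 6; TOP10: 8; HB101: 5.
Smallest is W3110 with 4 mismatches.

W3110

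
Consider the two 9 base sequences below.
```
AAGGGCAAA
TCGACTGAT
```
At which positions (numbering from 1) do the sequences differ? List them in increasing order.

1, 2, 4, 5, 6, 7, 9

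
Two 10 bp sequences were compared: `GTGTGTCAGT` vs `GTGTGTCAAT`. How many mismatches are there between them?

Comparing position by position, 1 position differs: 9 (G/A).

1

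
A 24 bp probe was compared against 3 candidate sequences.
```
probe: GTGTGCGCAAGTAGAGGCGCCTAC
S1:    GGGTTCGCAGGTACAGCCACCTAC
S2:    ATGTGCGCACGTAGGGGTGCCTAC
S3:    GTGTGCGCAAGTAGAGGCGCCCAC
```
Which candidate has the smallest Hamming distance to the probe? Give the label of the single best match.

S3

S1 differs at 6 positions; S2 differs at 4 positions; S3 differs at 1 position. The closest is S3.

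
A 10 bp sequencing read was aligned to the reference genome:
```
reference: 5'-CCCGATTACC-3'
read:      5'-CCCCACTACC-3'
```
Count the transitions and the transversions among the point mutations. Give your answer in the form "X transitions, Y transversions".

Mismatches (1-based):
position 4: G→C (purine→pyrimidine, transversion)
position 6: T→C (pyrimidine→pyrimidine, transition)

1 transition, 1 transversion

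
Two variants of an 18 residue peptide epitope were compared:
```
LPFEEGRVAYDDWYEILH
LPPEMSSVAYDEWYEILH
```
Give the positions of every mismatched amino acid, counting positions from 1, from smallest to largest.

3, 5, 6, 7, 12

Scanning 1-based: 3: F/P; 5: E/M; 6: G/S; 7: R/S; 12: D/E.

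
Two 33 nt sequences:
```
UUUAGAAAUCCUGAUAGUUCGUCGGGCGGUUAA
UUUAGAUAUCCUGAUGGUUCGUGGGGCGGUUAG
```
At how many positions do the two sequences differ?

4

The sequences differ at positions 7, 16, 23, 33 (1-based) — 4 in total.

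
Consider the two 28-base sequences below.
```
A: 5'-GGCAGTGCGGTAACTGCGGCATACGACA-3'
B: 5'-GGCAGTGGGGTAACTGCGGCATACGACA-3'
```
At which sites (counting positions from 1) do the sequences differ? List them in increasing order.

8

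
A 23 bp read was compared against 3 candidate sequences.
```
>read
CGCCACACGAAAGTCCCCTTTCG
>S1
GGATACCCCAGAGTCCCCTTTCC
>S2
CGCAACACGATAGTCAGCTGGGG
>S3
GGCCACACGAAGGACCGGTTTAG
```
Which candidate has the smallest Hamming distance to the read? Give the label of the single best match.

S1 differs at 7 bases; S2 differs at 7 bases; S3 differs at 6 bases. The closest is S3.

S3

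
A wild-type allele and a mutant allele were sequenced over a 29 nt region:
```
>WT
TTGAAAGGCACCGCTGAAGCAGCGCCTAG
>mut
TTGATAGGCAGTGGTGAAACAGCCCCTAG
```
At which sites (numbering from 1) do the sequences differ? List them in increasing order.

5, 11, 12, 14, 19, 24

Differences at site 5 (A→T), site 11 (C→G), site 12 (C→T), site 14 (C→G), site 19 (G→A), site 24 (G→C).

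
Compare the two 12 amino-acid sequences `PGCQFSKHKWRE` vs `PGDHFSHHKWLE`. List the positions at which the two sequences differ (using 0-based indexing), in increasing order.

Differences at position 2 (C→D), position 3 (Q→H), position 6 (K→H), position 10 (R→L).

2, 3, 6, 10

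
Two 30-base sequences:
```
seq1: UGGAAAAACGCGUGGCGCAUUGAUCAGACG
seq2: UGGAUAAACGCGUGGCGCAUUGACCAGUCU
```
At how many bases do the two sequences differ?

The sequences differ at bases 5, 24, 28, 30 (1-based) — 4 in total.

4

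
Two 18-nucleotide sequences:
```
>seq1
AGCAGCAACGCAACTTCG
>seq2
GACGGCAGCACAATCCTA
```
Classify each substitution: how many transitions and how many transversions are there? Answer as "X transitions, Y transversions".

Mismatches (1-based):
position 1: A→G (purine→purine, transition)
position 2: G→A (purine→purine, transition)
position 4: A→G (purine→purine, transition)
position 8: A→G (purine→purine, transition)
position 10: G→A (purine→purine, transition)
position 14: C→T (pyrimidine→pyrimidine, transition)
position 15: T→C (pyrimidine→pyrimidine, transition)
position 16: T→C (pyrimidine→pyrimidine, transition)
position 17: C→T (pyrimidine→pyrimidine, transition)
position 18: G→A (purine→purine, transition)

10 transitions, 0 transversions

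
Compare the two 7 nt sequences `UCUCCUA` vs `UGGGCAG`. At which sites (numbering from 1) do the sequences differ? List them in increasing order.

2, 3, 4, 6, 7

Scanning 1-based: 2: C/G; 3: U/G; 4: C/G; 6: U/A; 7: A/G.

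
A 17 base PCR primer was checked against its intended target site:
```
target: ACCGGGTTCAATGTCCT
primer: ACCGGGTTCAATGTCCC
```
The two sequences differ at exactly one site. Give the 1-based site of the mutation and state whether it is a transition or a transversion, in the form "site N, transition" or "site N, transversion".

site 17, transition

The sequences differ only at site 17: T→C (pyrimidine→pyrimidine), a transition.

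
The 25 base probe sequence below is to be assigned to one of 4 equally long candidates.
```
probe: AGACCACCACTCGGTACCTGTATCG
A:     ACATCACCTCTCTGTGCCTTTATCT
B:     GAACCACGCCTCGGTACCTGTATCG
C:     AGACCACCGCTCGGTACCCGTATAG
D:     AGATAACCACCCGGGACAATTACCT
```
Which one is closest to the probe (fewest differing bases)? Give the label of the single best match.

C

Hamming distances to probe — A: 7; B: 4; C: 3; D: 9.
Smallest is C with 3 mismatches.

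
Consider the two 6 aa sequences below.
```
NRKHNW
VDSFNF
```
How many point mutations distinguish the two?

Mismatches (1-based): residue 1: N→V; residue 2: R→D; residue 3: K→S; residue 4: H→F; residue 6: W→F.

5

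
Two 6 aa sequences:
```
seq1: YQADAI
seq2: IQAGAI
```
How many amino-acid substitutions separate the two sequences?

2

Comparing position by position, 2 residues differ: 1 (Y/I), 4 (D/G).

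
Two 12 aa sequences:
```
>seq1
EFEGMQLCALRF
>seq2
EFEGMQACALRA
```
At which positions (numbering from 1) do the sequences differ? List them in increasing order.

7, 12

Differences at position 7 (L→A), position 12 (F→A).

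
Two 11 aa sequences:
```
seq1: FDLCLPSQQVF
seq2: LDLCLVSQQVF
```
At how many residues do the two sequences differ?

The sequences differ at residues 1, 6 (1-based) — 2 in total.

2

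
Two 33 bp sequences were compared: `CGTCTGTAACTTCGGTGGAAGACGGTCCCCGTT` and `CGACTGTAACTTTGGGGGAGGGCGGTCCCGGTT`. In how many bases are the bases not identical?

6

Mismatches (1-based): base 3: T→A; base 13: C→T; base 16: T→G; base 20: A→G; base 22: A→G; base 30: C→G.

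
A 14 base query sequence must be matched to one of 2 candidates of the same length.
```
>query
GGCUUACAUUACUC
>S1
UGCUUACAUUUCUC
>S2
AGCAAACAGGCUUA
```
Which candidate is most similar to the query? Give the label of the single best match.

S1 differs at 2 positions; S2 differs at 8 positions. The closest is S1.

S1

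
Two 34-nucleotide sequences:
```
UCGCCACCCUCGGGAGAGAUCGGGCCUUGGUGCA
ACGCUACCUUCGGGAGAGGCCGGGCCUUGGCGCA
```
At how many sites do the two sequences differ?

The sequences differ at sites 1, 5, 9, 19, 20, 31 (1-based) — 6 in total.

6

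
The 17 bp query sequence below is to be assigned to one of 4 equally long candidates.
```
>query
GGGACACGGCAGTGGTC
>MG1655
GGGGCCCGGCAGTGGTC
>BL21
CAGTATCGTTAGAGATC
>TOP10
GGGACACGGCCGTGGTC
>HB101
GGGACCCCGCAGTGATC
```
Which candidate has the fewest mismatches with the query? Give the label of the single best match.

TOP10

MG1655 differs at 2 positions; BL21 differs at 9 positions; TOP10 differs at 1 position; HB101 differs at 3 positions. The closest is TOP10.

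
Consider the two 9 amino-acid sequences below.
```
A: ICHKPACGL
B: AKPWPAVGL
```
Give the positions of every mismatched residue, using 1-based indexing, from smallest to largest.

1, 2, 3, 4, 7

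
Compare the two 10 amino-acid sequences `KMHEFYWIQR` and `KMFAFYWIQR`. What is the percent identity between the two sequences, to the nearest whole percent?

80%

Mismatches at positions 3, 4 (1-based): 2 of 10.
Identical positions: 8/10 = 80% → 80%.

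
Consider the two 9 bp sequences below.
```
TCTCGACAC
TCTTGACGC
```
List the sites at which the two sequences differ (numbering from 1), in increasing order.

Differences at site 4 (C→T), site 8 (A→G).

4, 8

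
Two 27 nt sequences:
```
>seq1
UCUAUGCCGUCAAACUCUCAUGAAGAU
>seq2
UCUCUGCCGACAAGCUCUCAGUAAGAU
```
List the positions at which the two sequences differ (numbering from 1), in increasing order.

4, 10, 14, 21, 22

Scanning 1-based: 4: A/C; 10: U/A; 14: A/G; 21: U/G; 22: G/U.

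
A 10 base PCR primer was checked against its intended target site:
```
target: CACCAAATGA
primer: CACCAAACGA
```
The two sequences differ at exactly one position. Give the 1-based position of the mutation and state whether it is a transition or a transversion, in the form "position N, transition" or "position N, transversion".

position 8, transition

Position 8 changes T→C. T is a pyrimidine and C is a pyrimidine, so this is a transition.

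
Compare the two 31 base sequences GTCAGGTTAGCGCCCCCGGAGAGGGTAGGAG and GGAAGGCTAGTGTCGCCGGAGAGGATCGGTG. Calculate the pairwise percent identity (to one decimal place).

9 positions differ (2, 3, 7, 11, 13, 15, 25, 27, 30), so 22 of 31 match: 22/31 = 70.97%.

71.0%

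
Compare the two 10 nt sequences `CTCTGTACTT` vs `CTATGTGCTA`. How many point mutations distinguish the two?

3

The sequences differ at sites 3, 7, 10 (1-based) — 3 in total.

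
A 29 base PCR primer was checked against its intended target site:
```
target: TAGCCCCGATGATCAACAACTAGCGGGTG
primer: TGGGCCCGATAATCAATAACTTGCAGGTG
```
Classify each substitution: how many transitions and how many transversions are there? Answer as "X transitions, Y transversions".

Transitions (purine↔purine or pyrimidine↔pyrimidine): 2 A→G, 11 G→A, 17 C→T, 25 G→A.
Transversions (purine↔pyrimidine): 4 C→G, 22 A→T.

4 transitions, 2 transversions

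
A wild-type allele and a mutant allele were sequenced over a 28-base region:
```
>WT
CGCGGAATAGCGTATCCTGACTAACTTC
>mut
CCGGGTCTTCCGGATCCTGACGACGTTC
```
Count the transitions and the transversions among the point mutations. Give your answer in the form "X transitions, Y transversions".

0 transitions, 10 transversions

Transitions (purine↔purine or pyrimidine↔pyrimidine): none.
Transversions (purine↔pyrimidine): 2 G→C, 3 C→G, 6 A→T, 7 A→C, 9 A→T, 10 G→C, 13 T→G, 22 T→G, 24 A→C, 25 C→G.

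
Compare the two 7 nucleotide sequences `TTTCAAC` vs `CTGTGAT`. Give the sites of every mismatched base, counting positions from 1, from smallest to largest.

1, 3, 4, 5, 7

Scanning 1-based: 1: T/C; 3: T/G; 4: C/T; 5: A/G; 7: C/T.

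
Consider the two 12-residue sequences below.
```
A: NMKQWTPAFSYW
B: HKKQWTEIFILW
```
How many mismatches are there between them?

6

Comparing position by position, 6 positions differ: 1 (N/H), 2 (M/K), 7 (P/E), 8 (A/I), 10 (S/I), 11 (Y/L).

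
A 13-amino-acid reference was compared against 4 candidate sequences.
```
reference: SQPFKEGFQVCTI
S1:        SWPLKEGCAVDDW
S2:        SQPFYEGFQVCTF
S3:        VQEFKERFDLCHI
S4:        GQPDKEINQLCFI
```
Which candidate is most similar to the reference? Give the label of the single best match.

S1 differs at 7 positions; S2 differs at 2 positions; S3 differs at 6 positions; S4 differs at 6 positions. The closest is S2.

S2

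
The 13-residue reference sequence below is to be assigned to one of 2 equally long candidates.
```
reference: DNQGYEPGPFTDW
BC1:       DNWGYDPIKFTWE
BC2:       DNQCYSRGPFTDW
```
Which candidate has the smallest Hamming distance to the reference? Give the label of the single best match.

BC2

BC1 differs at 6 residues; BC2 differs at 3 residues. The closest is BC2.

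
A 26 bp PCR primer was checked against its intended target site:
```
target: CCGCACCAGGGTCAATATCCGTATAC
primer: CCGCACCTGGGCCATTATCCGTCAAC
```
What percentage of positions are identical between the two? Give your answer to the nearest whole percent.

Mismatches at positions 8, 12, 15, 23, 24 (1-based): 5 of 26.
Identical positions: 21/26 = 80.77% → 81%.

81%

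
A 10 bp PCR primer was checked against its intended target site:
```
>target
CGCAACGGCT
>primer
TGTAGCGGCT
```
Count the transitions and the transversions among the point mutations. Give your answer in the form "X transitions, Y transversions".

3 transitions, 0 transversions

Mismatches (1-based):
site 1: C→T (pyrimidine→pyrimidine, transition)
site 3: C→T (pyrimidine→pyrimidine, transition)
site 5: A→G (purine→purine, transition)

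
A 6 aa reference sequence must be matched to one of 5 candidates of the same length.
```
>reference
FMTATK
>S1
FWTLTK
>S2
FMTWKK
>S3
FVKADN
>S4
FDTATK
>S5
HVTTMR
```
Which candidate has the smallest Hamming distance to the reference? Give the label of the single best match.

S4

S1 differs at 2 residues; S2 differs at 2 residues; S3 differs at 4 residues; S4 differs at 1 residue; S5 differs at 5 residues. The closest is S4.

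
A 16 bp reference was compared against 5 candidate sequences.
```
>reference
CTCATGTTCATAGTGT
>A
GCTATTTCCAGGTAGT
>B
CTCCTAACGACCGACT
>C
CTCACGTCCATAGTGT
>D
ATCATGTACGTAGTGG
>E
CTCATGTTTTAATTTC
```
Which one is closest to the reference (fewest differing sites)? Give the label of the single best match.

A differs at 9 sites; B differs at 9 sites; C differs at 2 sites; D differs at 4 sites; E differs at 6 sites. The closest is C.

C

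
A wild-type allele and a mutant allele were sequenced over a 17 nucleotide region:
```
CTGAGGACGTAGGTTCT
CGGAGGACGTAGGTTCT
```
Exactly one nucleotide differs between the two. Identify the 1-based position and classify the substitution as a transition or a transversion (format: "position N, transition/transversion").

position 2, transversion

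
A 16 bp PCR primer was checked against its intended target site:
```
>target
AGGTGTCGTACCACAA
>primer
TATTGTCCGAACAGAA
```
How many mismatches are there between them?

7

Mismatches (1-based): site 1: A→T; site 2: G→A; site 3: G→T; site 8: G→C; site 9: T→G; site 11: C→A; site 14: C→G.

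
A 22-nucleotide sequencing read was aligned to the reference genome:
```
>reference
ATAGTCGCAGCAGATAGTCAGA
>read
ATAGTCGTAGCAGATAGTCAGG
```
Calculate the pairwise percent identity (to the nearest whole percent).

91%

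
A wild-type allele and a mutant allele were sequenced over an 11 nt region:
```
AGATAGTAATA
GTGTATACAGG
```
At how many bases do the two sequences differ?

The sequences differ at bases 1, 2, 3, 6, 7, 8, 10, 11 (1-based) — 8 in total.

8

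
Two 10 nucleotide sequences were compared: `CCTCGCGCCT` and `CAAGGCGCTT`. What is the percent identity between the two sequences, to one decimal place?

4 positions differ (2, 3, 4, 9), so 6 of 10 match: 6/10 = 60%.

60.0%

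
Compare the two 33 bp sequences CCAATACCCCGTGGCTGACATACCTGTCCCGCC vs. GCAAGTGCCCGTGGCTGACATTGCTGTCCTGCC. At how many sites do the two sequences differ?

7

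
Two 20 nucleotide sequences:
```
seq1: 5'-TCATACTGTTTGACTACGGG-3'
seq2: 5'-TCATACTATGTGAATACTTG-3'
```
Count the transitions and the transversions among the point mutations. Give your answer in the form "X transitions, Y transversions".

Mismatches (1-based):
base 8: G→A (purine→purine, transition)
base 10: T→G (pyrimidine→purine, transversion)
base 14: C→A (pyrimidine→purine, transversion)
base 18: G→T (purine→pyrimidine, transversion)
base 19: G→T (purine→pyrimidine, transversion)

1 transition, 4 transversions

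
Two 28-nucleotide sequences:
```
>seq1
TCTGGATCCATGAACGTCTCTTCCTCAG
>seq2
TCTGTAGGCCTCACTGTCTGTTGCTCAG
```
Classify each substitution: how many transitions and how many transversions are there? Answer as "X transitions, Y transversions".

Transitions (purine↔purine or pyrimidine↔pyrimidine): 15 C→T.
Transversions (purine↔pyrimidine): 5 G→T, 7 T→G, 8 C→G, 10 A→C, 12 G→C, 14 A→C, 20 C→G, 23 C→G.

1 transition, 8 transversions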